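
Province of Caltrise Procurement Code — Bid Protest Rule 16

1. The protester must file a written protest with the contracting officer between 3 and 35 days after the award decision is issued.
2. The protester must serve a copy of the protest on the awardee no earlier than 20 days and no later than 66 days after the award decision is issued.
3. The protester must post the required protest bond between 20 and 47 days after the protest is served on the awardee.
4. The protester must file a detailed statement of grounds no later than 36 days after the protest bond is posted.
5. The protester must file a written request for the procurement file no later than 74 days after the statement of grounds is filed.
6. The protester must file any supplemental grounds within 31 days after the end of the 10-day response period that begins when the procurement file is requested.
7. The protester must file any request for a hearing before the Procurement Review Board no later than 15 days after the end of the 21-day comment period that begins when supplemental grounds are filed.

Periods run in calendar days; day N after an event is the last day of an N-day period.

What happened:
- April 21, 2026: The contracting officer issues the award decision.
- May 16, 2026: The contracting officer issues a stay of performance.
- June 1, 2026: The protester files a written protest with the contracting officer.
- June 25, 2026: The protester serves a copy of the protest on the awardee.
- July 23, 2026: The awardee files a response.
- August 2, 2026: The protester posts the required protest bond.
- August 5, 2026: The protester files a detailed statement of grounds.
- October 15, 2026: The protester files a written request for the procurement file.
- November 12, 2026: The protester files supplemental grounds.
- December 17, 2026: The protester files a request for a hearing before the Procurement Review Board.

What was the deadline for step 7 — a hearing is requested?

Supplemental grounds are filed on November 12, 2026; the 21-day comment period therefore ends December 3, 2026, and step 7 runs from that date. 15 days after December 3, 2026 is December 18, 2026.

December 18, 2026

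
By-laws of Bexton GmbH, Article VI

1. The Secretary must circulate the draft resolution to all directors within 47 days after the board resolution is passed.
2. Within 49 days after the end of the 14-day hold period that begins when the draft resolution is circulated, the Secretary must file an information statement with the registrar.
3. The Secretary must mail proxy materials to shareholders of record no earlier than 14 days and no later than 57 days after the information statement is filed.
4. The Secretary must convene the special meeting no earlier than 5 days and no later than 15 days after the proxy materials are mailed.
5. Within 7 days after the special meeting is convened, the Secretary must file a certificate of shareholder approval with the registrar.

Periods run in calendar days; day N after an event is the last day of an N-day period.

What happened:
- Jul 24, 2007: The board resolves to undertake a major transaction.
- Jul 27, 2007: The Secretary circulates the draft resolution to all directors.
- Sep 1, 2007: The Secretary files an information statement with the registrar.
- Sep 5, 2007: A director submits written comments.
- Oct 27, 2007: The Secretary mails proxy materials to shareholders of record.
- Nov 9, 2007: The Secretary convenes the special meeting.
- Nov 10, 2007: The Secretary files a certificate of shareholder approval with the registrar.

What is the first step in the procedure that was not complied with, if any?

(1) due by Jul 24, 2007 + 47 days = Sep 9, 2007; done Jul 27, 2007 — timely.
(2) due by Aug 10, 2007 + 49 days = Sep 28, 2007; Sep 1, 2007 is within that limit.
(3) the permitted window runs from Sep 1, 2007 + 14 = Sep 15, 2007 to Sep 1, 2007 + 57 = Oct 28, 2007; done Oct 27, 2007, which is between those dates.
(4) the permitted window runs from Oct 27, 2007 + 5 = Nov 1, 2007 to Oct 27, 2007 + 15 = Nov 11, 2007; done Nov 9, 2007, which is between those dates.
(5) due by Nov 9, 2007 + 7 days = Nov 16, 2007; done Nov 10, 2007 — timely.

None — every step was satisfied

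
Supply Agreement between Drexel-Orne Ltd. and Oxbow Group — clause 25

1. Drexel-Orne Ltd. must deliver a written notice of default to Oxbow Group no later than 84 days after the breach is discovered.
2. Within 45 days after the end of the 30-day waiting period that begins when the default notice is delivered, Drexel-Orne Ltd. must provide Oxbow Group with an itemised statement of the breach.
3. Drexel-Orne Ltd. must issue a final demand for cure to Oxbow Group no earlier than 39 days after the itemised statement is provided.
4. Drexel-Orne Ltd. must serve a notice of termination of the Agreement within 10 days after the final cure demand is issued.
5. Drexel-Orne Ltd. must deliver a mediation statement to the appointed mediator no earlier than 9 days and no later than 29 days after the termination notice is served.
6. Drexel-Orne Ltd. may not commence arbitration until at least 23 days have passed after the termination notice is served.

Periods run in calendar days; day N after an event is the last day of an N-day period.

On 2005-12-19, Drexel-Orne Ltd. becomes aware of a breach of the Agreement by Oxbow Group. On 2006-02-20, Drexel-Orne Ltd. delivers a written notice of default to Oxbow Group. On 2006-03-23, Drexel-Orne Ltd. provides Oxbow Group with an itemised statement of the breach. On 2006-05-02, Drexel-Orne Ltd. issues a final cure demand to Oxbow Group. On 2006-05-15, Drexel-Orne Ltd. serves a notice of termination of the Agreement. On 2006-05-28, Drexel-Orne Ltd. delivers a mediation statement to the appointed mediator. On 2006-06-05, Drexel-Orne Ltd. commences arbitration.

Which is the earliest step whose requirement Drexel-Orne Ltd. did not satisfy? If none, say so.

Step 4

Step 1: 84 days after 2005-12-19 (when the breach is discovered) is 2006-03-13; completed 2006-02-20, before the deadline.
Step 2: 45 days after 2006-03-22 (end of the 30-day waiting period, which began when the default notice is delivered on 2006-02-20) is 2006-05-06; 2006-03-23 is within that limit.
Step 3: the earliest permitted date is 39 days after 2006-03-23 (when the itemised statement is provided), i.e. 2006-05-01; done 2006-05-02 — permitted.
Step 4: 10 days after 2006-05-02 (when the final cure demand is issued) is 2006-05-12; 2006-05-15 misses that deadline by 3 days.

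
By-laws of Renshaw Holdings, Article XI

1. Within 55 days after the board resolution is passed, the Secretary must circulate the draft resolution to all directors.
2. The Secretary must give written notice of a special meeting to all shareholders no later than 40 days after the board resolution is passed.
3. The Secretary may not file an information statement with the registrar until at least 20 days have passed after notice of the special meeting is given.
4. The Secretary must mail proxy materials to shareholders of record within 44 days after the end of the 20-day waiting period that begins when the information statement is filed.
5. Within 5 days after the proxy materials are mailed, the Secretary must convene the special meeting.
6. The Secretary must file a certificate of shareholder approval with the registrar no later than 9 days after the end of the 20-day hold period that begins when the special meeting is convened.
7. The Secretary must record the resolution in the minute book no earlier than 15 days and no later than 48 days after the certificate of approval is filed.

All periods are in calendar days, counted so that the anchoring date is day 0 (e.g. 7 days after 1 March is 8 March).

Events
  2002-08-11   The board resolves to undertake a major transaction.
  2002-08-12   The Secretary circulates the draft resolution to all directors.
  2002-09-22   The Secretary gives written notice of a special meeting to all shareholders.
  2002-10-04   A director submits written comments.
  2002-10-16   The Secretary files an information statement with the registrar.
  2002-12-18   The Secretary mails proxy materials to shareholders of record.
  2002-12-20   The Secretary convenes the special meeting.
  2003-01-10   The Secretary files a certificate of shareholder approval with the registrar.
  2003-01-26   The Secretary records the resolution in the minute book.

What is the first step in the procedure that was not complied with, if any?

Step 1: 55 days after 2002-08-11 (when the board resolution is passed) is 2002-10-05; done 2002-08-12 — timely.
Step 2: 40 days after 2002-08-11 (when the board resolution is passed) is 2002-09-20; done 2002-09-22 — 2 days late.
The analysis stops there.

Step 2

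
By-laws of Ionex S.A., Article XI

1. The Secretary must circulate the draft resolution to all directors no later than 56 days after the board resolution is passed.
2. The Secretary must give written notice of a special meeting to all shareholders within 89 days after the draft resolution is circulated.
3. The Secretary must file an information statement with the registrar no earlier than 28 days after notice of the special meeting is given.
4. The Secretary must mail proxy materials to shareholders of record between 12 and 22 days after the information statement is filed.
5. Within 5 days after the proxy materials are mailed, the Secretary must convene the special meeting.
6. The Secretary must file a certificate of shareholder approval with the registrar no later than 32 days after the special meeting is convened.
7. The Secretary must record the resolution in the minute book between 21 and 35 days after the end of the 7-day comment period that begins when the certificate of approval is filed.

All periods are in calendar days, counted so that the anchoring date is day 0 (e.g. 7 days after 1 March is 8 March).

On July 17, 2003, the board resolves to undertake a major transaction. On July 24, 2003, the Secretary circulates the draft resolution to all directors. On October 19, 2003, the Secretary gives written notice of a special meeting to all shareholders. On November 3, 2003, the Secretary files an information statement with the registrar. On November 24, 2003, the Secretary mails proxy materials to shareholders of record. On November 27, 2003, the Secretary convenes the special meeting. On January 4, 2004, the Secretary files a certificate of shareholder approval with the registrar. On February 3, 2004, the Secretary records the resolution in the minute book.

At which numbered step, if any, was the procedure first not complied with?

Step 3

(1) due by July 17, 2003 + 56 days = September 11, 2003; done July 24, 2003 — timely.
(2) due by July 24, 2003 + 89 days = October 21, 2003; completed October 19, 2003, before the deadline.
(3) permitted from October 19, 2003 + 28 days = November 16, 2003 onward; done November 3, 2003 — 13 days too early.
No need to go further; step 3 was not satisfied.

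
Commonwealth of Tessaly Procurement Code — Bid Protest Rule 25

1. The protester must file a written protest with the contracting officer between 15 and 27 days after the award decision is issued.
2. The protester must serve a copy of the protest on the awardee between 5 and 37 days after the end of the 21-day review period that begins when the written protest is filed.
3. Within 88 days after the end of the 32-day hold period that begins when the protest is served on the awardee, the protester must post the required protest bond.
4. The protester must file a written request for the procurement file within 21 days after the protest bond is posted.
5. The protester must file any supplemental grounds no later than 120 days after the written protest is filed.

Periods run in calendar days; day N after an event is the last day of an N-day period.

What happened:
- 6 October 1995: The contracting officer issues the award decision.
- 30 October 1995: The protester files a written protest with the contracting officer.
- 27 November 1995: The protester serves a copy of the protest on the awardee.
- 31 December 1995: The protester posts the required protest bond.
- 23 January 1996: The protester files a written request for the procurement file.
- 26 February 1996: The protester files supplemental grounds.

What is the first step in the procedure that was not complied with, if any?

Step 1: the window is 15–27 days after 6 October 1995 (when the award decision is issued), so 21 October 1995 through 2 November 1995; done 30 October 1995, which is between those dates.
Step 2: the window is 5–37 days after 20 November 1995 (end of the 21-day review period, which began when the written protest is filed on 30 October 1995), so 25 November 1995 through 27 December 1995; done 27 November 1995 — within the window.
Step 3: 88 days after 29 December 1995 (end of the 32-day hold period, which began when the protest is served on the awardee on 27 November 1995) is 26 March 1996; done 31 December 1995 — timely.
Step 4: 21 days after 31 December 1995 (when the protest bond is posted) is 21 January 1996; not done until 23 January 1996, 2 days after the deadline.
The analysis stops there.

Step 4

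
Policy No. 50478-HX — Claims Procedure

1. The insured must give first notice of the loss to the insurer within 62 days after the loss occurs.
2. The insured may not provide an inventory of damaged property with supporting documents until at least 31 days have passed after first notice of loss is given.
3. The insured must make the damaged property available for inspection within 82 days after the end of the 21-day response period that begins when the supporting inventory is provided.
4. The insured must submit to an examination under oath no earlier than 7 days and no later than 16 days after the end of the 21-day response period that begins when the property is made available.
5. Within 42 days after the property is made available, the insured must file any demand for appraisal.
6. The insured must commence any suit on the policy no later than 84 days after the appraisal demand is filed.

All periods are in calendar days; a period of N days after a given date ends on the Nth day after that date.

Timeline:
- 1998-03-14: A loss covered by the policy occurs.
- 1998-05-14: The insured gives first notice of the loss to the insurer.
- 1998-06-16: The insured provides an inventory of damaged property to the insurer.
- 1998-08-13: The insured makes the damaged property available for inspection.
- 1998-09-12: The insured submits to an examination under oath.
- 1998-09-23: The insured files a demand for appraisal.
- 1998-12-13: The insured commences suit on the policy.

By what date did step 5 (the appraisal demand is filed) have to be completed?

Step 5 runs from 1998-08-13, when the property is made available. 42 days after 1998-08-13 is 1998-09-24.

1998-09-24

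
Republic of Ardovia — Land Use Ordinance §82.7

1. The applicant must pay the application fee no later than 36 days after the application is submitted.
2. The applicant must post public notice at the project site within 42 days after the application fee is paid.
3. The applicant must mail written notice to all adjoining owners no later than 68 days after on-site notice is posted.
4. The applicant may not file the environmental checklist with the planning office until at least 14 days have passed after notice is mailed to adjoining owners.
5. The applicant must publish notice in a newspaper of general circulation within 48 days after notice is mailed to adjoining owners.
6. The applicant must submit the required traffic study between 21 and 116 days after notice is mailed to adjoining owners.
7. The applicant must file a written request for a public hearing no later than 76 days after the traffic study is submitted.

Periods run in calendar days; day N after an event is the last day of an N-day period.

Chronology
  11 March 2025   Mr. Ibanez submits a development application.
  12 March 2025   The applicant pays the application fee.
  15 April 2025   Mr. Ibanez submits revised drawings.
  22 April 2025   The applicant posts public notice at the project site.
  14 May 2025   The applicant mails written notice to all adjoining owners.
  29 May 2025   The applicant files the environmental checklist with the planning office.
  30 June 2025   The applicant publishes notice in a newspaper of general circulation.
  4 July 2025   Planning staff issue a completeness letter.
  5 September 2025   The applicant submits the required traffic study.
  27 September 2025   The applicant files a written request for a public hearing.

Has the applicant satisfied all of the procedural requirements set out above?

Step 1 — counting 36 days from 11 March 2025 (when the application is submitted) gives a deadline of 16 April 2025; 12 March 2025 is within that limit.
Step 2 — counting 42 days from 12 March 2025 (when the application fee is paid) gives a deadline of 23 April 2025; done 22 April 2025 — timely.
Step 3 — counting 68 days from 22 April 2025 (when on-site notice is posted) gives a deadline of 29 June 2025; 14 May 2025 is within that limit.
Step 4 — must wait 14 days from 14 May 2025 (when notice is mailed to adjoining owners), so not before 28 May 2025; done 29 May 2025, after the minimum wait.
Step 5 — counting 48 days from 14 May 2025 (when notice is mailed to adjoining owners) gives a deadline of 1 July 2025; completed 30 June 2025, before the deadline.
Step 6 — 21 and 116 days from 14 May 2025 (when notice is mailed to adjoining owners) are 4 June 2025 and 7 September 2025 respectively; 5 September 2025 falls inside that range.
Step 7 — counting 76 days from 5 September 2025 (when the traffic study is submitted) gives a deadline of 20 November 2025; 27 September 2025 is within that limit.

Yes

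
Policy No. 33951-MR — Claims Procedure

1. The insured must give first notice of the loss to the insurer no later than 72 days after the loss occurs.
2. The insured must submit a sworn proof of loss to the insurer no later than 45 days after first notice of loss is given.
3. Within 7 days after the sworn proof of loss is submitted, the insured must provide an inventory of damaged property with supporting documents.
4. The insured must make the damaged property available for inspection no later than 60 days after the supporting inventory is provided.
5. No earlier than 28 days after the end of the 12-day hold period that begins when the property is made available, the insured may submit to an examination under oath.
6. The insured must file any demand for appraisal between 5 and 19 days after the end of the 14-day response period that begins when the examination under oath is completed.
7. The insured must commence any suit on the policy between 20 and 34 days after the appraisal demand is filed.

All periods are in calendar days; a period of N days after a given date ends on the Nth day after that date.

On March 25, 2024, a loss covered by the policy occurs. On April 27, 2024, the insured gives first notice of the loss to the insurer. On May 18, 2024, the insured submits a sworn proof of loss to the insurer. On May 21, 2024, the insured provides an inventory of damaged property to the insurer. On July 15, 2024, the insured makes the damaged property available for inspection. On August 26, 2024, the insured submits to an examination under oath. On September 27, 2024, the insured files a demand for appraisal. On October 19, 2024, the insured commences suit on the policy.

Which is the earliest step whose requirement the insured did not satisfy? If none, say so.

Step 1 — counting 72 days from March 25, 2024 (when the loss occurs) gives a deadline of June 5, 2024; done April 27, 2024 — timely.
Step 2 — counting 45 days from April 27, 2024 (when first notice of loss is given) gives a deadline of June 11, 2024; done May 18, 2024 — timely.
Step 3 — counting 7 days from May 18, 2024 (when the sworn proof of loss is submitted) gives a deadline of May 25, 2024; completed May 21, 2024, before the deadline.
Step 4 — counting 60 days from May 21, 2024 (when the supporting inventory is provided) gives a deadline of July 20, 2024; done July 15, 2024 — timely.
Step 5 — must wait 28 days from July 27, 2024 (end of the 12-day hold period, which began when the property is made available on July 15, 2024), so not before August 24, 2024; done August 26, 2024 — permitted.
Step 6 — 5 and 19 days from September 9, 2024 (end of the 14-day response period, which began when the examination under oath is completed on August 26, 2024) are September 14, 2024 and September 28, 2024 respectively; September 27, 2024 falls inside that range.
Step 7 — 20 and 34 days from September 27, 2024 (when the appraisal demand is filed) are October 17, 2024 and October 31, 2024 respectively; October 19, 2024 falls inside that range.

None — every step was satisfied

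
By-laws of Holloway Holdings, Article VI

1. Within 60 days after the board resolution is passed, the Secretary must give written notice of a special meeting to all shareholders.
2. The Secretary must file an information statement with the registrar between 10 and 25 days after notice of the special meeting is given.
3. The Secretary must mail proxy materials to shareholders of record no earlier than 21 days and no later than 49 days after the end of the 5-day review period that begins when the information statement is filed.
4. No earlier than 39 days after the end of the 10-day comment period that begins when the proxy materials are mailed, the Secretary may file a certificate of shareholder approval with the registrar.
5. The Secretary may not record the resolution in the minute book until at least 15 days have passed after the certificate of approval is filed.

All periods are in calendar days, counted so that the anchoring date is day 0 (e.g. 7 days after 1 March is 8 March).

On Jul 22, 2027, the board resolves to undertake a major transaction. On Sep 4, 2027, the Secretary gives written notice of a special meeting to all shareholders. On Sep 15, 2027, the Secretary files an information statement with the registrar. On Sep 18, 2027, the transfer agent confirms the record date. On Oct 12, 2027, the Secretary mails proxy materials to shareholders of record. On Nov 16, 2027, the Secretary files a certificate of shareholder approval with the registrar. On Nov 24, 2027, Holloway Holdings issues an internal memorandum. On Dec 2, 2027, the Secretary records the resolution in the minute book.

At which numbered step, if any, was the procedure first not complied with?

Step 4

Step 1: 60 days after Jul 22, 2027 (when the board resolution is passed) is Sep 20, 2027; done Sep 4, 2027 — timely.
Step 2: the window is 10–25 days after Sep 4, 2027 (when notice of the special meeting is given), so Sep 14, 2027 through Sep 29, 2027; Sep 15, 2027 falls inside that range.
Step 3: the window is 21–49 days after Sep 20, 2027 (end of the 5-day review period, which began when the information statement is filed on Sep 15, 2027), so Oct 11, 2027 through Nov 8, 2027; Oct 12, 2027 falls inside that range.
Step 4: the earliest permitted date is 39 days after Oct 22, 2027 (end of the 10-day comment period, which began when the proxy materials are mailed on Oct 12, 2027), i.e. Nov 30, 2027; Nov 16, 2027 is 14 days before the earliest permitted date.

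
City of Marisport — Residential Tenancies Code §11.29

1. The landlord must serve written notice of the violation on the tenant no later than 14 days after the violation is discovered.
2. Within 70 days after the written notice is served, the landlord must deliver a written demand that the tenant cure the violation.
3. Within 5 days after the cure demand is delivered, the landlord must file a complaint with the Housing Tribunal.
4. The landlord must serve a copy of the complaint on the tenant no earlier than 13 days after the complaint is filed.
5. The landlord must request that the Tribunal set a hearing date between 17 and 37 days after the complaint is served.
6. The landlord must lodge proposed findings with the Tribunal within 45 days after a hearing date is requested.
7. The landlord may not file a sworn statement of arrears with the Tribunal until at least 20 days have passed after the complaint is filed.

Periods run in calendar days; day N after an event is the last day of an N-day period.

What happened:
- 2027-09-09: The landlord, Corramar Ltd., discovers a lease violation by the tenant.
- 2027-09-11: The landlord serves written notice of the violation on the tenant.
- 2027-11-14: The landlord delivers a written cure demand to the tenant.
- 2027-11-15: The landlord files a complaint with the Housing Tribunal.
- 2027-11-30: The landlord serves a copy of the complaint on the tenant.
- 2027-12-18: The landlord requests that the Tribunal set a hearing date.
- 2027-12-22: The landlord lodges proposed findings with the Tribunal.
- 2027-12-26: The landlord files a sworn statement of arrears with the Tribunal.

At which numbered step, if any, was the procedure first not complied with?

None — every step was satisfied

Step 1 — counting 14 days from 2027-09-09 (when the violation is discovered) gives a deadline of 2027-09-23; 2027-09-11 is within that limit.
Step 2 — counting 70 days from 2027-09-11 (when the written notice is served) gives a deadline of 2027-11-20; done 2027-11-14 — timely.
Step 3 — counting 5 days from 2027-11-14 (when the cure demand is delivered) gives a deadline of 2027-11-19; 2027-11-15 is within that limit.
Step 4 — must wait 13 days from 2027-11-15 (when the complaint is filed), so not before 2027-11-28; done 2027-11-30 — permitted.
Step 5 — 17 and 37 days from 2027-11-30 (when the complaint is served) are 2027-12-17 and 2028-01-06 respectively; done 2027-12-18, which is between those dates.
Step 6 — counting 45 days from 2027-12-18 (when a hearing date is requested) gives a deadline of 2028-02-01; 2027-12-22 is within that limit.
Step 7 — must wait 20 days from 2027-11-15 (when the complaint is filed), so not before 2027-12-05; done 2027-12-26 — permitted.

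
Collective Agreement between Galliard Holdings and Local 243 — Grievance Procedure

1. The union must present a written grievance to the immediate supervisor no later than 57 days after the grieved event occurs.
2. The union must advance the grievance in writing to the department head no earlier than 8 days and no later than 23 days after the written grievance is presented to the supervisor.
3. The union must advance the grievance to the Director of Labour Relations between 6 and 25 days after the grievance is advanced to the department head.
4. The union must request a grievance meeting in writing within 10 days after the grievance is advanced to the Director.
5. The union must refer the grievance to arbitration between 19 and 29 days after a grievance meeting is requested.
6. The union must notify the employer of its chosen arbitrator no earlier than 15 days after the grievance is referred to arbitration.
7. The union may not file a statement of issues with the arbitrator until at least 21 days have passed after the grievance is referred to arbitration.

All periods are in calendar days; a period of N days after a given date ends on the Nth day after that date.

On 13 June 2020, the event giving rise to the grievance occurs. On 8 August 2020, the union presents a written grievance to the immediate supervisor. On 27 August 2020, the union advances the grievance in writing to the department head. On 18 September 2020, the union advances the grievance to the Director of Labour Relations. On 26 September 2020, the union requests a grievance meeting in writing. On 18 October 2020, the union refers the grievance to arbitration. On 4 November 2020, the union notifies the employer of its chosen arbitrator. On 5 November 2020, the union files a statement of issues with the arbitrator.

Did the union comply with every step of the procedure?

Step 1: 57 days after 13 June 2020 (when the grieved event occurs) is 9 August 2020; completed 8 August 2020, before the deadline.
Step 2: the window is 8–23 days after 8 August 2020 (when the written grievance is presented to the supervisor), so 16 August 2020 through 31 August 2020; done 27 August 2020 — within the window.
Step 3: the window is 6–25 days after 27 August 2020 (when the grievance is advanced to the department head), so 2 September 2020 through 21 September 2020; done 18 September 2020 — within the window.
Step 4: 10 days after 18 September 2020 (when the grievance is advanced to the Director) is 28 September 2020; completed 26 September 2020, before the deadline.
Step 5: the window is 19–29 days after 26 September 2020 (when a grievance meeting is requested), so 15 October 2020 through 25 October 2020; 18 October 2020 falls inside that range.
Step 6: the earliest permitted date is 15 days after 18 October 2020 (when the grievance is referred to arbitration), i.e. 2 November 2020; done 4 November 2020, after the minimum wait.
Step 7: the earliest permitted date is 21 days after 18 October 2020 (when the grievance is referred to arbitration), i.e. 8 November 2020; 5 November 2020 is 3 days before the earliest permitted date.

No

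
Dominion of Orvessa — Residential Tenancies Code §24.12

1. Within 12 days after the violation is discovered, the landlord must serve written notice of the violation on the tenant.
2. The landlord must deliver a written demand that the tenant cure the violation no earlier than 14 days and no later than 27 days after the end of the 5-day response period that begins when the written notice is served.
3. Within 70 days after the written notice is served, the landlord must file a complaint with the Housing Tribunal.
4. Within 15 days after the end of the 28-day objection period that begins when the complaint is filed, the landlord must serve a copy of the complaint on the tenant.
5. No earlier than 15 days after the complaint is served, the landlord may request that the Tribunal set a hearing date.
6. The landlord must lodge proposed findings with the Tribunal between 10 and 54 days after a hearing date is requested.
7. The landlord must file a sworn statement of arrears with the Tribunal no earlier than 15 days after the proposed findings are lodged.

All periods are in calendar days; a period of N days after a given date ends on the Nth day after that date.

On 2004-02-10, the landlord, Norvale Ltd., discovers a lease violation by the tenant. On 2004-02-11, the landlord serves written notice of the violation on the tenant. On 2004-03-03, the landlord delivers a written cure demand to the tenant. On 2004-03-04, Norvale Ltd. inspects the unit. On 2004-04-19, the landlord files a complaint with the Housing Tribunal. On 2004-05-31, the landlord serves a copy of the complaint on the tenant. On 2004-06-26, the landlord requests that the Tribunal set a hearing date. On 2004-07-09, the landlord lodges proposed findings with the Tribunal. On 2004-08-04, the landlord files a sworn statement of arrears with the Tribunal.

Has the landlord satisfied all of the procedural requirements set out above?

Step 1 — counting 12 days from 2004-02-10 (when the violation is discovered) gives a deadline of 2004-02-22; completed 2004-02-11, before the deadline.
Step 2 — 14 and 27 days from 2004-02-16 (end of the 5-day response period, which began when the written notice is served on 2004-02-11) are 2004-03-01 and 2004-03-14 respectively; 2004-03-03 falls inside that range.
Step 3 — counting 70 days from 2004-02-11 (when the written notice is served) gives a deadline of 2004-04-21; 2004-04-19 is within that limit.
Step 4 — counting 15 days from 2004-05-17 (end of the 28-day objection period, which began when the complaint is filed on 2004-04-19) gives a deadline of 2004-06-01; completed 2004-05-31, before the deadline.
Step 5 — must wait 15 days from 2004-05-31 (when the complaint is served), so not before 2004-06-15; 2004-06-26 is on or after that date.
Step 6 — 10 and 54 days from 2004-06-26 (when a hearing date is requested) are 2004-07-06 and 2004-08-19 respectively; done 2004-07-09, which is between those dates.
Step 7 — must wait 15 days from 2004-07-09 (when the proposed findings are lodged), so not before 2004-07-24; done 2004-08-04 — permitted.

Yes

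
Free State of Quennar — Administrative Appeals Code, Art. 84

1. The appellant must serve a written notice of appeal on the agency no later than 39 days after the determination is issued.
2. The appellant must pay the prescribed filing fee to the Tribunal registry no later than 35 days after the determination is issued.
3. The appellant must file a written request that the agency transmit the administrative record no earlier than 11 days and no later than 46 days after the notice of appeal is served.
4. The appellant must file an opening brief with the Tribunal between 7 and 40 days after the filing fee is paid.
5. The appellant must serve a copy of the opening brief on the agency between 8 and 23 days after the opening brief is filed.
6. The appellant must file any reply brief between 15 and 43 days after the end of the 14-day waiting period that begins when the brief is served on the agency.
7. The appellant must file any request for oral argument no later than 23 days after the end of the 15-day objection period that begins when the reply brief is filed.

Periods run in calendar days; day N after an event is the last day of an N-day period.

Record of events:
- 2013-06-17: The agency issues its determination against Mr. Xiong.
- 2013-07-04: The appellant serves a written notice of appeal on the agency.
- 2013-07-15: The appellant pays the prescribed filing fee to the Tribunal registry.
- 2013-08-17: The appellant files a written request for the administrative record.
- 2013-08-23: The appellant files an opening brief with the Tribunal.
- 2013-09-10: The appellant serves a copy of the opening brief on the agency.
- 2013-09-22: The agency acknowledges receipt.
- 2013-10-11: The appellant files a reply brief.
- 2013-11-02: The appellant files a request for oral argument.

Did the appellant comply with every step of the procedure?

Step 1 — counting 39 days from 2013-06-17 (when the determination is issued) gives a deadline of 2013-07-26; completed 2013-07-04, before the deadline.
Step 2 — counting 35 days from 2013-06-17 (when the determination is issued) gives a deadline of 2013-07-22; 2013-07-15 is within that limit.
Step 3 — 11 and 46 days from 2013-07-04 (when the notice of appeal is served) are 2013-07-15 and 2013-08-19 respectively; done 2013-08-17 — within the window.
Step 4 — 7 and 40 days from 2013-07-15 (when the filing fee is paid) are 2013-07-22 and 2013-08-24 respectively; done 2013-08-23, which is between those dates.
Step 5 — 8 and 23 days from 2013-08-23 (when the opening brief is filed) are 2013-08-31 and 2013-09-15 respectively; 2013-09-10 falls inside that range.
Step 6 — 15 and 43 days from 2013-09-24 (end of the 14-day waiting period, which began when the brief is served on the agency on 2013-09-10) are 2013-10-09 and 2013-11-06 respectively; done 2013-10-11 — within the window.
Step 7 — counting 23 days from 2013-10-26 (end of the 15-day objection period, which began when the reply brief is filed on 2013-10-11) gives a deadline of 2013-11-18; done 2013-11-02 — timely.

Yes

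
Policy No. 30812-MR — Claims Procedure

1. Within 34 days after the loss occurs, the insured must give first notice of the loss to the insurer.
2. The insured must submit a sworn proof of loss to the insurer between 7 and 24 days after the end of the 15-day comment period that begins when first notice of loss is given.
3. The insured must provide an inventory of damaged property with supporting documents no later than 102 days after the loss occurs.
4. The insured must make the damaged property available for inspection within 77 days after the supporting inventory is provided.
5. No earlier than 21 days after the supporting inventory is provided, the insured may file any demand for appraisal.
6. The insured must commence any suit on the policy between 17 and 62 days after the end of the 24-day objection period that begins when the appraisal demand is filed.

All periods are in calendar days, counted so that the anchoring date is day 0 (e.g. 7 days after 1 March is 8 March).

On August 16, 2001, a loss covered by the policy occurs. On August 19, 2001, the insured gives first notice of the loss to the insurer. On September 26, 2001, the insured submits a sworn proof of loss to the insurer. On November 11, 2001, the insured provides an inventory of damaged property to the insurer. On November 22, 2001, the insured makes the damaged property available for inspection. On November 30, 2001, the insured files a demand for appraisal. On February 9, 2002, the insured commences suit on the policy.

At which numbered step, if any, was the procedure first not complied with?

(1) due by August 16, 2001 + 34 days = September 19, 2001; August 19, 2001 is within that limit.
(2) the permitted window runs from September 3, 2001 + 7 = September 10, 2001 to September 3, 2001 + 24 = September 27, 2001; done September 26, 2001 — within the window.
(3) due by August 16, 2001 + 102 days = November 26, 2001; completed November 11, 2001, before the deadline.
(4) due by November 11, 2001 + 77 days = January 27, 2002; completed November 22, 2001, before the deadline.
(5) permitted from November 11, 2001 + 21 days = December 2, 2001 onward; acted on November 30, 2001, 2 days prematurely.
That is the first point of non-compliance.

Step 5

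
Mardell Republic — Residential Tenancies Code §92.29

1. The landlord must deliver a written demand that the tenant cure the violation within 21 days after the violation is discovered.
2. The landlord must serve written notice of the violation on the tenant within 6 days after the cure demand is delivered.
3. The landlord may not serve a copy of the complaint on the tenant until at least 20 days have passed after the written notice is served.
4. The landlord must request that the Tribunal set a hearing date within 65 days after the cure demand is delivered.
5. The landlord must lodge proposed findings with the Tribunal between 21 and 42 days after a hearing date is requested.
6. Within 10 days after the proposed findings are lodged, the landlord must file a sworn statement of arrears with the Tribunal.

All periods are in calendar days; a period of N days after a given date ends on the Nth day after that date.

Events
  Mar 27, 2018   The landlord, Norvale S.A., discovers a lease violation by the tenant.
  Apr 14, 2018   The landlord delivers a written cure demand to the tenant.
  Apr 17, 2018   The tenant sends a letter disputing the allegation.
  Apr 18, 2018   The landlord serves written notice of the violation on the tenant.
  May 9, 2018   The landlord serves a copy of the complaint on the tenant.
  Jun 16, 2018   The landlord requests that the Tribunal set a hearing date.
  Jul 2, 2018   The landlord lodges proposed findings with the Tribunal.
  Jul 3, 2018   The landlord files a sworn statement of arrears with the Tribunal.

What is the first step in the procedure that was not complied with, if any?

Step 1 — counting 21 days from Mar 27, 2018 (when the violation is discovered) gives a deadline of Apr 17, 2018; Apr 14, 2018 is within that limit.
Step 2 — counting 6 days from Apr 14, 2018 (when the cure demand is delivered) gives a deadline of Apr 20, 2018; Apr 18, 2018 is within that limit.
Step 3 — must wait 20 days from Apr 18, 2018 (when the written notice is served), so not before May 8, 2018; May 9, 2018 is on or after that date.
Step 4 — counting 65 days from Apr 14, 2018 (when the cure demand is delivered) gives a deadline of Jun 18, 2018; done Jun 16, 2018 — timely.
Step 5 — 21 and 42 days from Jun 16, 2018 (when a hearing date is requested) are Jul 7, 2018 and Jul 28, 2018 respectively; done Jul 2, 2018 — 5 days before the window opened.

Step 5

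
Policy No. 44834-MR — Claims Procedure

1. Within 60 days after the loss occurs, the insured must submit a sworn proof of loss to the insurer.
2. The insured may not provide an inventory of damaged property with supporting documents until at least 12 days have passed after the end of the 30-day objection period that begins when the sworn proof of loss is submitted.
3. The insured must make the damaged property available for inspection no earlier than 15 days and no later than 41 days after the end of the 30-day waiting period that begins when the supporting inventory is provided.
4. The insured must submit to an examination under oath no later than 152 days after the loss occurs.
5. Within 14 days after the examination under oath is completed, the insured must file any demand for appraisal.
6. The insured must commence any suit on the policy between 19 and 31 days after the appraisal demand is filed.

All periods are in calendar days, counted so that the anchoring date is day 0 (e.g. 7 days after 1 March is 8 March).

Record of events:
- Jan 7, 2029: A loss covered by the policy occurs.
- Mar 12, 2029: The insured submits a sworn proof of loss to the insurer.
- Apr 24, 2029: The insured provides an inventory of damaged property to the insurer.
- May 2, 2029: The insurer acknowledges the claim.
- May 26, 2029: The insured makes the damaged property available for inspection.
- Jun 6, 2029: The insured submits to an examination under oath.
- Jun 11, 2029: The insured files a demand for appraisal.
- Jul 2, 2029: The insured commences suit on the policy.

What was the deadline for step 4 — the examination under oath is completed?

Step 4 runs from Jan 7, 2029, when the loss occurs. 152 days after Jan 7, 2029 is Jun 8, 2029.

Jun 8, 2029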